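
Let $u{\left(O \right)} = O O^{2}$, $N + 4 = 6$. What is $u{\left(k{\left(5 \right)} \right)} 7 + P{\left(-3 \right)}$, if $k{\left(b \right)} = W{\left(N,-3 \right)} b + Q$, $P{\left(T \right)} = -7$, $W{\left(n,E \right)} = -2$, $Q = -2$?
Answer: $-12103$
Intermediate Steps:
$N = 2$ ($N = -4 + 6 = 2$)
$k{\left(b \right)} = -2 - 2 b$ ($k{\left(b \right)} = - 2 b - 2 = -2 - 2 b$)
$u{\left(O \right)} = O^{3}$
$u{\left(k{\left(5 \right)} \right)} 7 + P{\left(-3 \right)} = \left(-2 - 10\right)^{3} \cdot 7 - 7 = \left(-12\right)^{3} \cdot 7 - 7 = \left(-1728\right) 7 - 7 = -12096 - 7 = -12103$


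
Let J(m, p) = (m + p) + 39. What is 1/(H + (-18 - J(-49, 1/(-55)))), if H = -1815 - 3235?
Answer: -55/278189 ≈ -0.00019771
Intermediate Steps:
J(m, p) = 39 + m + p
H = -5050
1/(H + (-18 - J(-49, 1/(-55)))) = 1/(-5050 + (-18 - (39 - 49 + 1/(-55)))) = 1/(-5050 + (-18 - (39 - 49 - 1/55))) = 1/(-5050 + (-18 - 1*(-551/55))) = 1/(-5050 + (-18 + 551/55)) = 1/(-5050 - 439/55) = 1/(-278189/55) = -55/278189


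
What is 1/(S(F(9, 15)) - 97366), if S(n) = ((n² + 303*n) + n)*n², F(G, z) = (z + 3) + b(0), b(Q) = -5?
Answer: 1/599083 ≈ 1.6692e-6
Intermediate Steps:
F(G, z) = -2 + z (F(G, z) = (z + 3) - 5 = (3 + z) - 5 = -2 + z)
S(n) = n²*(n² + 304*n) (S(n) = (n² + 304*n)*n² = n²*(n² + 304*n))
1/(S(F(9, 15)) - 97366) = 1/((-2 + 15)³*(304 + (-2 + 15)) - 97366) = 1/(13³*(304 + 13) - 97366) = 1/(2197*317 - 97366) = 1/(696449 - 97366) = 1/599083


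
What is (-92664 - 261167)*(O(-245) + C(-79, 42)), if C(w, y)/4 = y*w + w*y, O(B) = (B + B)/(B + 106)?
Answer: 1305327141706/139 ≈ 9.3909e+9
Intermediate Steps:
O(B) = 2*B/(106 + B) (O(B) = (2*B)/(106 + B) = 2*B/(106 + B))
C(w, y) = 8*w*y (C(w, y) = 4*(y*w + w*y) = 4*(w*y + w*y) = 4*(2*w*y) = 8*w*y)
(-92664 - 261167)*(O(-245) + C(-79, 42)) = (-92664 - 261167)*(2*(-245)/(106 - 245) + 8*(-79)*42) = -353831*(2*(-245)/(-139) - 26544) = -353831*(2*(-245)*(-1/139) - 26544) = -353831*(490/139 - 26544) = -353831*(-3689126/139) = 1305327141706/139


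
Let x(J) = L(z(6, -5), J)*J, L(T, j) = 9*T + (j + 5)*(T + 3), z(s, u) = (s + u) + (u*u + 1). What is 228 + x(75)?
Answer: 198453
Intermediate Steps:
z(s, u) = 1 + s + u + u**2 (z(s, u) = (s + u) + (u**2 + 1) = (s + u) + (1 + u**2) = 1 + s + u + u**2)
L(T, j) = 9*T + (3 + T)*(5 + j) (L(T, j) = 9*T + (5 + j)*(3 + T) = 9*T + (3 + T)*(5 + j))
x(J) = J*(393 + 30*J) (x(J) = (15 + 3*J + 14*(1 + 6 - 5 + (-5)**2) + (1 + 6 - 5 + (-5)**2)*J)*J = (15 + 3*J + 14*(1 + 6 - 5 + 25) + (1 + 6 - 5 + 25)*J)*J = (15 + 3*J + 14*27 + 27*J)*J = (15 + 3*J + 378 + 27*J)*J = (393 + 30*J)*J = J*(393 + 30*J))
228 + x(75) = 228 + 3*75*(131 + 10*75) = 228 + 3*75*(131 + 750) = 228 + 3*75*881 = 228 + 198225 = 198453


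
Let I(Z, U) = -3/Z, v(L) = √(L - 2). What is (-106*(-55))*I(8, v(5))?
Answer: -8745/4 ≈ -2186.3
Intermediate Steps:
v(L) = √(-2 + L)
(-106*(-55))*I(8, v(5)) = (-106*(-55))*(-3/8) = 5830*(-3*⅛) = 5830*(-3/8) = -8745/4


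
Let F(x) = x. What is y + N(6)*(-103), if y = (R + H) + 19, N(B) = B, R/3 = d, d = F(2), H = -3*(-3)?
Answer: -584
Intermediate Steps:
H = 9
d = 2
R = 6 (R = 3*2 = 6)
y = 34 (y = (6 + 9) + 19 = 15 + 19 = 34)
y + N(6)*(-103) = 34 + 6*(-103) = 34 - 618 = -584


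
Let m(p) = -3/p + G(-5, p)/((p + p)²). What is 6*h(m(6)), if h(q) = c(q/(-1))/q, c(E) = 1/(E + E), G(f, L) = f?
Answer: -62208/5929 ≈ -10.492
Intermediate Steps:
c(E) = 1/(2*E)
m(p) = -3/p - 5/(4*p²) (m(p) = -3/p - 5/(p + p)² = -3/p - 5*1/(4*p²) = -3/p - 5/(4*p²))
h(q) = -1/(2*q²) (h(q) = (1/(2*((q/(-1)))))/q = (1/(2*((q*(-1)))))/q = (1/(2*((-q))))/q = ((-1/q)/2)/q = (-1/(2*q))/q = -1/(2*q²))
6*h(m(6)) = 6*(-20736/(-5 - 12*6)²/2) = 6*(-20736/(-5 - 72)²/2) = 6*(-1/(2*((¼)*(1/36)*(-77))²)) = 6*(-1/(2*(-77/144)²)) = 6*(-½*20736/5929) = 6*(-10368/5929) = -62208/5929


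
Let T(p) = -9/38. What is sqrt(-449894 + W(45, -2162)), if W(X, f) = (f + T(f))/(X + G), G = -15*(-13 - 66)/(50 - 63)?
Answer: I*sqrt(584621358135)/1140 ≈ 670.71*I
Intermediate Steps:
T(p) = -9/38 (T(p) = -9*1/38 = -9/38)
G = -1185/13 (G = -(-1185)/(-13) = -(-1185)*(-1)/13 = -15*79/13 = -1185/13 ≈ -91.154)
W(X, f) = (-9/38 + f)/(-1185/13 + X) (W(X, f) = (f - 9/38)/(X - 1185/13) = (-9/38 + f)/(-1185/13 + X))
sqrt(-449894 + W(45, -2162)) = sqrt(-449894 + 13*(-9 + 38*(-2162))/(38*(-1185 + 13*45))) = sqrt(-449894 + 13*(-9 - 82156)/(38*(-1185 + 585))) = sqrt(-449894 + (13/38)*(-82165)/(-600)) = sqrt(-449894 + (13/38)*(-1/600)*(-82165)) = sqrt(-449894 + 213629/4560) = sqrt(-2051303011/4560) = I*sqrt(584621358135)/1140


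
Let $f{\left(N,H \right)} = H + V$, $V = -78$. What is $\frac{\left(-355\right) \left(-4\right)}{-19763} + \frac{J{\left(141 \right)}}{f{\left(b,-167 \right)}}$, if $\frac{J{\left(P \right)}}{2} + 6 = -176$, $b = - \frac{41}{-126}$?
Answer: $\frac{977976}{691705} \approx 1.4139$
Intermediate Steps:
$b = \frac{41}{126}$ ($b = \left(-41\right) \left(- \frac{1}{126}\right) = \frac{41}{126} \approx 0.3254$)
$J{\left(P \right)} = -364$ ($J{\left(P \right)} = -12 + 2 \left(-176\right) = -12 - 352 = -364$)
$f{\left(N,H \right)} = -78 + H$ ($f{\left(N,H \right)} = H - 78 = -78 + H$)
$\frac{\left(-355\right) \left(-4\right)}{-19763} + \frac{J{\left(141 \right)}}{f{\left(b,-167 \right)}} = \frac{\left(-355\right) \left(-4\right)}{-19763} - \frac{364}{-78 - 167} = 1420 \left(- \frac{1}{19763}\right) - \frac{364}{-245} = - \frac{1420}{19763} - - \frac{52}{35} = - \frac{1420}{19763} + \frac{52}{35} = \frac{977976}{691705}$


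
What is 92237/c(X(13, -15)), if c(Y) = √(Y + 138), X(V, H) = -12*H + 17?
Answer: 92237*√335/335 ≈ 5039.4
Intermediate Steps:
X(V, H) = 17 - 12*H
c(Y) = √(138 + Y)
92237/c(X(13, -15)) = 92237/(√(138 + (17 - 12*(-15)))) = 92237/(√(138 + (17 + 180))) = 92237/(√(138 + 197)) = 92237/(√335) = 92237*(√335/335) = 92237*√335/335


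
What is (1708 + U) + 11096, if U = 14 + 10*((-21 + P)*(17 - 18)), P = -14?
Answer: 13168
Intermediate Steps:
U = 364 (U = 14 + 10*((-21 - 14)*(17 - 18)) = 14 + 10*(-35*(-1)) = 14 + 10*35 = 14 + 350 = 364)
(1708 + U) + 11096 = (1708 + 364) + 11096 = 2072 + 11096 = 13168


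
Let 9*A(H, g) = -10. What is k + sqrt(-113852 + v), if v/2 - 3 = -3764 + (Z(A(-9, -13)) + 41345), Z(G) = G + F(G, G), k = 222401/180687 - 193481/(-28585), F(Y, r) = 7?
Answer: 41316834032/5164937895 + 5*I*sqrt(13922)/3 ≈ 7.9995 + 196.65*I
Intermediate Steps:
A(H, g) = -10/9 (A(H, g) = (1/9)*(-10) = -10/9)
k = 41316834032/5164937895 (k = 222401*(1/180687) - 193481*(-1/28585) = 222401/180687 + 193481/28585 = 41316834032/5164937895 ≈ 7.9995)
Z(G) = 7 + G (Z(G) = G + 7 = 7 + G)
v = 676618/9 (v = 6 + 2*(-3764 + ((7 - 10/9) + 41345)) = 6 + 2*(-3764 + (53/9 + 41345)) = 6 + 2*(-3764 + 372158/9) = 6 + 2*(338282/9) = 6 + 676564/9 = 676618/9 ≈ 75180.)
k + sqrt(-113852 + v) = 41316834032/5164937895 + sqrt(-113852 + 676618/9) = 41316834032/5164937895 + sqrt(-348050/9) = 41316834032/5164937895 + 5*I*sqrt(13922)/3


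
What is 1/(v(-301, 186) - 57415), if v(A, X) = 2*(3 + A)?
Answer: -1/58011 ≈ -1.7238e-5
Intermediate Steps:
v(A, X) = 6 + 2*A
1/(v(-301, 186) - 57415) = 1/((6 + 2*(-301)) - 57415) = 1/((6 - 602) - 57415) = 1/(-596 - 57415) = 1/(-58011) = -1/58011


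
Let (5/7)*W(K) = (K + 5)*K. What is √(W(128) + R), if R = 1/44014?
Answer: √1154280432764990/220070 ≈ 154.38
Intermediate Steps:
W(K) = 7*K*(5 + K)/5 (W(K) = 7*((K + 5)*K)/5 = 7*((5 + K)*K)/5 = 7*(K*(5 + K))/5 = 7*K*(5 + K)/5)
R = 1/44014 ≈ 2.2720e-5
√(W(128) + R) = √((7/5)*128*(5 + 128) + 1/44014) = √((7/5)*128*133 + 1/44014) = √(119168/5 + 1/44014) = √(5245060357/220070) = √1154280432764990/220070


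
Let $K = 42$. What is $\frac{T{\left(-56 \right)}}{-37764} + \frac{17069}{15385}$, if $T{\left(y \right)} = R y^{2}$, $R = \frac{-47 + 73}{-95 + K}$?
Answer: $\frac{8854474577}{7698238605} \approx 1.1502$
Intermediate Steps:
$R = - \frac{26}{53}$ ($R = \frac{-47 + 73}{-95 + 42} = \frac{26}{-53} = 26 \left(- \frac{1}{53}\right) = - \frac{26}{53} \approx -0.49057$)
$T{\left(y \right)} = - \frac{26 y^{2}}{53}$
$\frac{T{\left(-56 \right)}}{-37764} + \frac{17069}{15385} = \frac{\left(- \frac{26}{53}\right) \left(-56\right)^{2}}{-37764} + \frac{17069}{15385} = \left(- \frac{26}{53}\right) 3136 \left(- \frac{1}{37764}\right) + 17069 \cdot \frac{1}{15385} = \left(- \frac{81536}{53}\right) \left(- \frac{1}{37764}\right) + \frac{17069}{15385} = \frac{20384}{500373} + \frac{17069}{15385} = \frac{8854474577}{7698238605}$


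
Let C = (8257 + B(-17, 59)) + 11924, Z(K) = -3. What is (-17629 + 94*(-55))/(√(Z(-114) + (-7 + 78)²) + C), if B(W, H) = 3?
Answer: -230087508/203694409 + 22799*√5038/407388818 ≈ -1.1256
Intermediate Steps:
C = 20184 (C = (8257 + 3) + 11924 = 8260 + 11924 = 20184)
(-17629 + 94*(-55))/(√(Z(-114) + (-7 + 78)²) + C) = (-17629 + 94*(-55))/(√(-3 + (-7 + 78)²) + 20184) = (-17629 - 5170)/(√(-3 + 71²) + 20184) = -22799/(√(-3 + 5041) + 20184) = -22799/(√5038 + 20184) = -22799/(20184 + √5038)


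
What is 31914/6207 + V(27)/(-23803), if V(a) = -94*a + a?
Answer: 258411573/49248407 ≈ 5.2471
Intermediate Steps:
V(a) = -93*a
31914/6207 + V(27)/(-23803) = 31914/6207 - 93*27/(-23803) = 31914*(1/6207) - 2511*(-1/23803) = 10638/2069 + 2511/23803 = 258411573/49248407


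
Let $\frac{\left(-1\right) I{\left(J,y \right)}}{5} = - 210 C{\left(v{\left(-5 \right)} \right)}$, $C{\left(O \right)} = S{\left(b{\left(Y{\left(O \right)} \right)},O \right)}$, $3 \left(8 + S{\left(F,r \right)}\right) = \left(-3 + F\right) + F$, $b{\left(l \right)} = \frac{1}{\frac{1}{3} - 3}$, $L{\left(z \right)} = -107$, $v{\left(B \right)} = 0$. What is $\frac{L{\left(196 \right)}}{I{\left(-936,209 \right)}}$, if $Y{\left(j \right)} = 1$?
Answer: $\frac{214}{19425} \approx 0.011017$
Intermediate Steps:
$b{\left(l \right)} = - \frac{3}{8}$ ($b{\left(l \right)} = \frac{1}{\frac{1}{3} - 3} = \frac{1}{- \frac{8}{3}} = - \frac{3}{8}$)
$S{\left(F,r \right)} = -9 + \frac{2 F}{3}$ ($S{\left(F,r \right)} = -8 + \frac{\left(-3 + F\right) + F}{3} = -8 + \frac{-3 + 2 F}{3} = -8 + \left(-1 + \frac{2 F}{3}\right) = -9 + \frac{2 F}{3}$)
$C{\left(O \right)} = - \frac{37}{4}$ ($C{\left(O \right)} = -9 + \frac{2}{3} \left(- \frac{3}{8}\right) = -9 - \frac{1}{4} = - \frac{37}{4}$)
$I{\left(J,y \right)} = - \frac{19425}{2}$ ($I{\left(J,y \right)} = - 5 \left(\left(-210\right) \left(- \frac{37}{4}\right)\right) = \left(-5\right) \frac{3885}{2} = - \frac{19425}{2}$)
$\frac{L{\left(196 \right)}}{I{\left(-936,209 \right)}} = - \frac{107}{- \frac{19425}{2}} = \left(-107\right) \left(- \frac{2}{19425}\right) = \frac{214}{19425}$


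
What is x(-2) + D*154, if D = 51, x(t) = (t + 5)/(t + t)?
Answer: 31413/4 ≈ 7853.3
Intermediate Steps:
x(t) = (5 + t)/(2*t) (x(t) = (5 + t)/((2*t)) = (5 + t)*(1/(2*t)) = (5 + t)/(2*t))
x(-2) + D*154 = (½)*(5 - 2)/(-2) + 51*154 = (½)*(-½)*3 + 7854 = -¾ + 7854 = 31413/4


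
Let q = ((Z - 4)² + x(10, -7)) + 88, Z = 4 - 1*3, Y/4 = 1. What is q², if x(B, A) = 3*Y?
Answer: 11881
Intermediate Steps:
Y = 4 (Y = 4*1 = 4)
x(B, A) = 12 (x(B, A) = 3*4 = 12)
Z = 1 (Z = 4 - 3 = 1)
q = 109 (q = ((1 - 4)² + 12) + 88 = ((-3)² + 12) + 88 = (9 + 12) + 88 = 21 + 88 = 109)
q² = 109² = 11881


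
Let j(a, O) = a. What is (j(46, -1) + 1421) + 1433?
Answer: 2900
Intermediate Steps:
(j(46, -1) + 1421) + 1433 = (46 + 1421) + 1433 = 1467 + 1433 = 2900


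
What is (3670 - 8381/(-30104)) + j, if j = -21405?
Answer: -533886059/30104 ≈ -17735.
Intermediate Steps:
(3670 - 8381/(-30104)) + j = (3670 - 8381/(-30104)) - 21405 = (3670 - 8381*(-1/30104)) - 21405 = (3670 + 8381/30104) - 21405 = 110490061/30104 - 21405 = -533886059/30104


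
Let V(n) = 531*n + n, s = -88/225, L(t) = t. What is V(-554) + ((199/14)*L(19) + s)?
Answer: -927543707/3150 ≈ -2.9446e+5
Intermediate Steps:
s = -88/225 (s = -88*1/225 = -88/225 ≈ -0.39111)
V(n) = 532*n
V(-554) + ((199/14)*L(19) + s) = 532*(-554) + ((199/14)*19 - 88/225) = -294728 + ((199*(1/14))*19 - 88/225) = -294728 + ((199/14)*19 - 88/225) = -294728 + (3781/14 - 88/225) = -294728 + 849493/3150 = -927543707/3150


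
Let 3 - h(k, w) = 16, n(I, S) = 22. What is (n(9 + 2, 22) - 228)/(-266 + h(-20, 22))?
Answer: 206/279 ≈ 0.73835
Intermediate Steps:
h(k, w) = -13 (h(k, w) = 3 - 1*16 = 3 - 16 = -13)
(n(9 + 2, 22) - 228)/(-266 + h(-20, 22)) = (22 - 228)/(-266 - 13) = -206/(-279) = -206*(-1/279) = 206/279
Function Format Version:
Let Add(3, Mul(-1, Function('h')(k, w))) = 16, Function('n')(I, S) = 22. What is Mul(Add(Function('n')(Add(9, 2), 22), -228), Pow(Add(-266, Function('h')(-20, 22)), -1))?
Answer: Rational(206, 279) ≈ 0.73835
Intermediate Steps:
Function('h')(k, w) = -13 (Function('h')(k, w) = Add(3, Mul(-1, 16)) = Add(3, -16) = -13)
Mul(Add(Function('n')(Add(9, 2), 22), -228), Pow(Add(-266, Function('h')(-20, 22)), -1)) = Mul(Add(22, -228), Pow(Add(-266, -13), -1)) = Mul(-206, Pow(-279, -1)) = Mul(-206, Rational(-1, 279)) = Rational(206, 279)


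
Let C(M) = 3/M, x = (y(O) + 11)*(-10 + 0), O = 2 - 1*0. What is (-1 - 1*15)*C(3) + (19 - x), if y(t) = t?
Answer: 133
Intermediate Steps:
O = 2 (O = 2 + 0 = 2)
x = -130 (x = (2 + 11)*(-10 + 0) = 13*(-10) = -130)
(-1 - 1*15)*C(3) + (19 - x) = (-1 - 1*15)*(3/3) + (19 - 1*(-130)) = (-1 - 15)*(3*(⅓)) + (19 + 130) = -16*1 + 149 = -16 + 149 = 133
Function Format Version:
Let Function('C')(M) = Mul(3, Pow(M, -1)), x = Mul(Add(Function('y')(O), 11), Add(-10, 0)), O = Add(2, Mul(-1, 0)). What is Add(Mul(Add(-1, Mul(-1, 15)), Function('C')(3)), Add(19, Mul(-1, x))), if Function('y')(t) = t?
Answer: 133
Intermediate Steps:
O = 2 (O = Add(2, 0) = 2)
x = -130 (x = Mul(Add(2, 11), Add(-10, 0)) = Mul(13, -10) = -130)
Add(Mul(Add(-1, Mul(-1, 15)), Function('C')(3)), Add(19, Mul(-1, x))) = Add(Mul(Add(-1, Mul(-1, 15)), Mul(3, Pow(3, -1))), Add(19, Mul(-1, -130))) = Add(Mul(Add(-1, -15), Mul(3, Rational(1, 3))), Add(19, 130)) = Add(Mul(-16, 1), 149) = Add(-16, 149) = 133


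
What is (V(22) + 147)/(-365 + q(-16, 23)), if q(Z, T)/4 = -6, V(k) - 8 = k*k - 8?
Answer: -631/389 ≈ -1.6221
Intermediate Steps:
V(k) = k² (V(k) = 8 + (k*k - 8) = 8 + (k² - 8) = 8 + (-8 + k²) = k²)
q(Z, T) = -24 (q(Z, T) = 4*(-6) = -24)
(V(22) + 147)/(-365 + q(-16, 23)) = (22² + 147)/(-365 - 24) = (484 + 147)/(-389) = 631*(-1/389) = -631/389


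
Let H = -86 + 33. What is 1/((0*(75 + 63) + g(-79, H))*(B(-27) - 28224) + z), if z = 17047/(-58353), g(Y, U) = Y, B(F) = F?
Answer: 58353/130233900590 ≈ 4.4806e-7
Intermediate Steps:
H = -53
z = -17047/58353 (z = 17047*(-1/58353) = -17047/58353 ≈ -0.29214)
1/((0*(75 + 63) + g(-79, H))*(B(-27) - 28224) + z) = 1/((0*(75 + 63) - 79)*(-27 - 28224) - 17047/58353) = 1/((0*138 - 79)*(-28251) - 17047/58353) = 1/((0 - 79)*(-28251) - 17047/58353) = 1/(-79*(-28251) - 17047/58353) = 1/(2231829 - 17047/58353) = 1/(130233900590/58353) = 58353/130233900590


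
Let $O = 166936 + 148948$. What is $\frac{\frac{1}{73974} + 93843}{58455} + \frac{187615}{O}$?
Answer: $\frac{9567273462073}{4350095071020} \approx 2.1993$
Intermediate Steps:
$O = 315884$
$\frac{\frac{1}{73974} + 93843}{58455} + \frac{187615}{O} = \frac{\frac{1}{73974} + 93843}{58455} + \frac{187615}{315884} = \left(\frac{1}{73974} + 93843\right) \frac{1}{58455} + 187615 \cdot \frac{1}{315884} = \frac{6941942083}{73974} \cdot \frac{1}{58455} + \frac{1195}{2012} = \frac{6941942083}{4324150170} + \frac{1195}{2012} = \frac{9567273462073}{4350095071020}$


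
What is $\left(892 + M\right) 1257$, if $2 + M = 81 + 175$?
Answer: $1440522$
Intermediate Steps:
$M = 254$ ($M = -2 + \left(81 + 175\right) = -2 + 256 = 254$)
$\left(892 + M\right) 1257 = \left(892 + 254\right) 1257 = 1146 \cdot 1257 = 1440522$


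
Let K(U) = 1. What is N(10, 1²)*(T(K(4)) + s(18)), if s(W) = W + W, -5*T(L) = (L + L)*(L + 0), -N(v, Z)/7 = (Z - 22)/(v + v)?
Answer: 13083/50 ≈ 261.66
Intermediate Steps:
N(v, Z) = -7*(-22 + Z)/(2*v) (N(v, Z) = -7*(Z - 22)/(v + v) = -7*(-22 + Z)/(2*v))
T(L) = -2*L²/5 (T(L) = -(L + L)*(L + 0)/5 = -2*L*L/5 = -2*L²/5)
s(W) = 2*W
N(10, 1²)*(T(K(4)) + s(18)) = ((7/2)*(22 - 1*1²)/10)*(-⅖*1² + 2*18) = ((7/2)*(⅒)*(22 - 1*1))*(-⅖*1 + 36) = ((7/2)*(⅒)*(22 - 1))*(-⅖ + 36) = ((7/2)*(⅒)*21)*(178/5) = (147/20)*(178/5) = 13083/50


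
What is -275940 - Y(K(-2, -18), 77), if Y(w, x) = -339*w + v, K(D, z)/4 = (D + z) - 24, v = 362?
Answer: -335966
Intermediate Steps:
K(D, z) = -96 + 4*D + 4*z (K(D, z) = 4*((D + z) - 24) = 4*(-24 + D + z) = -96 + 4*D + 4*z)
Y(w, x) = 362 - 339*w (Y(w, x) = -339*w + 362 = 362 - 339*w)
-275940 - Y(K(-2, -18), 77) = -275940 - (362 - 339*(-96 + 4*(-2) + 4*(-18))) = -275940 - (362 - 339*(-96 - 8 - 72)) = -275940 - (362 - 339*(-176)) = -275940 - (362 + 59664) = -275940 - 1*60026 = -275940 - 60026 = -335966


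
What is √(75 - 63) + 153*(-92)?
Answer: -14076 + 2*√3 ≈ -14073.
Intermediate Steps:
√(75 - 63) + 153*(-92) = √12 - 14076 = 2*√3 - 14076 = -14076 + 2*√3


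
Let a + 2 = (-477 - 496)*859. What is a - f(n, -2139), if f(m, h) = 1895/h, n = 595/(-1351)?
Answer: -1787793556/2139 ≈ -8.3581e+5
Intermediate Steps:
a = -835809 (a = -2 + (-477 - 496)*859 = -2 - 973*859 = -2 - 835807 = -835809)
n = -85/193 (n = 595*(-1/1351) = -85/193 ≈ -0.44041)
a - f(n, -2139) = -835809 - 1895/(-2139) = -835809 - 1895*(-1)/2139 = -835809 - 1*(-1895/2139) = -835809 + 1895/2139 = -1787793556/2139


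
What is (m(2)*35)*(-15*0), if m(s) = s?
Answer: 0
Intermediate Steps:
(m(2)*35)*(-15*0) = (2*35)*(-15*0) = 70*0 = 0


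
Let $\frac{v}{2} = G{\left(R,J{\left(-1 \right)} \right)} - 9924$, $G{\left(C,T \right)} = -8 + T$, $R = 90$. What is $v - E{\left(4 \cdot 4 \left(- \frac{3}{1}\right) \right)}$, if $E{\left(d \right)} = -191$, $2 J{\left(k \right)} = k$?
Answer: $-19674$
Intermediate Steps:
$J{\left(k \right)} = \frac{k}{2}$
$v = -19865$ ($v = 2 \left(\left(-8 + \frac{1}{2} \left(-1\right)\right) - 9924\right) = 2 \left(\left(-8 - \frac{1}{2}\right) - 9924\right) = 2 \left(- \frac{17}{2} - 9924\right) = 2 \left(- \frac{19865}{2}\right) = -19865$)
$v - E{\left(4 \cdot 4 \left(- \frac{3}{1}\right) \right)} = -19865 - -191 = -19865 + 191 = -19674$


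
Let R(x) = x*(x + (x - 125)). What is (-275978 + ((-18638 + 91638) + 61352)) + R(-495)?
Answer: 410299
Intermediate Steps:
R(x) = x*(-125 + 2*x) (R(x) = x*(x + (-125 + x)) = x*(-125 + 2*x))
(-275978 + ((-18638 + 91638) + 61352)) + R(-495) = (-275978 + ((-18638 + 91638) + 61352)) - 495*(-125 + 2*(-495)) = (-275978 + (73000 + 61352)) - 495*(-125 - 990) = (-275978 + 134352) - 495*(-1115) = -141626 + 551925 = 410299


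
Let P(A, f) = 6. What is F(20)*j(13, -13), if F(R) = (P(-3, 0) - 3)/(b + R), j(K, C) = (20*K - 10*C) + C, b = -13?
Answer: 1131/7 ≈ 161.57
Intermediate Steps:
j(K, C) = -9*C + 20*K (j(K, C) = (-10*C + 20*K) + C = -9*C + 20*K)
F(R) = 3/(-13 + R) (F(R) = (6 - 3)/(-13 + R) = 3/(-13 + R))
F(20)*j(13, -13) = (3/(-13 + 20))*(-9*(-13) + 20*13) = (3/7)*(117 + 260) = (3*(⅐))*377 = (3/7)*377 = 1131/7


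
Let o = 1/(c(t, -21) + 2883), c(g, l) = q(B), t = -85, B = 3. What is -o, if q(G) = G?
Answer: -1/2886 ≈ -0.00034650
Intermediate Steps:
c(g, l) = 3
o = 1/2886 (o = 1/(3 + 2883) = 1/2886 ≈ 0.00034650)
-o = -1*1/2886 = -1/2886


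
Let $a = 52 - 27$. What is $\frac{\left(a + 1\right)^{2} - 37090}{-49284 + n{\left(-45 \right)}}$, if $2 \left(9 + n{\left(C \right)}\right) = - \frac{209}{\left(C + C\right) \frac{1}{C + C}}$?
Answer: $\frac{72828}{98795} \approx 0.73716$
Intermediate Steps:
$a = 25$
$n{\left(C \right)} = - \frac{227}{2}$ ($n{\left(C \right)} = -9 + \frac{\left(-209\right) \frac{1}{\left(C + C\right) \frac{1}{C + C}}}{2} = -9 + \frac{\left(-209\right) \frac{1}{2 C \frac{1}{2 C}}}{2} = -9 + \frac{\left(-209\right) 1^{-1}}{2} = -9 + \frac{\left(-209\right) 1}{2} = -9 + \frac{1}{2} \left(-209\right) = -9 - \frac{209}{2} = - \frac{227}{2}$)
$\frac{\left(a + 1\right)^{2} - 37090}{-49284 + n{\left(-45 \right)}} = \frac{\left(25 + 1\right)^{2} - 37090}{-49284 - \frac{227}{2}} = \frac{26^{2} - 37090}{- \frac{98795}{2}} = \left(676 - 37090\right) \left(- \frac{2}{98795}\right) = \left(-36414\right) \left(- \frac{2}{98795}\right) = \frac{72828}{98795}$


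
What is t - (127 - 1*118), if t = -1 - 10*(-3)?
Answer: 20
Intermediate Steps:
t = 29 (t = -1 + 30 = 29)
t - (127 - 1*118) = 29 - (127 - 1*118) = 29 - (127 - 118) = 29 - 1*9 = 29 - 9 = 20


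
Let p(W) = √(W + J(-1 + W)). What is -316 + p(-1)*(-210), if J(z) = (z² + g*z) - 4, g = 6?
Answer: -316 - 210*I*√13 ≈ -316.0 - 757.17*I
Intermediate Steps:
J(z) = -4 + z² + 6*z (J(z) = (z² + 6*z) - 4 = -4 + z² + 6*z)
p(W) = √(-10 + (-1 + W)² + 7*W) (p(W) = √(W + (-4 + (-1 + W)² + 6*(-1 + W))) = √(W + (-4 + (-1 + W)² + (-6 + 6*W))) = √(W + (-10 + (-1 + W)² + 6*W)) = √(-10 + (-1 + W)² + 7*W))
-316 + p(-1)*(-210) = -316 + √(-9 + (-1)² + 5*(-1))*(-210) = -316 + √(-9 + 1 - 5)*(-210) = -316 + √(-13)*(-210) = -316 + (I*√13)*(-210) = -316 - 210*I*√13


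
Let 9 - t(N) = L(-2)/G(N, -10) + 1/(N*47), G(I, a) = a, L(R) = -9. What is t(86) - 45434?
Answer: -459028722/10105 ≈ -45426.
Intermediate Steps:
t(N) = 81/10 - 1/(47*N) (t(N) = 9 - (-9/(-10) + 1/(N*47)) = 9 - (-9*(-⅒) + (1/47)/N) = 9 - (9/10 + 1/(47*N)) = 9 + (-9/10 - 1/(47*N)) = 81/10 - 1/(47*N))
t(86) - 45434 = (1/470)*(-10 + 3807*86)/86 - 45434 = (1/470)*(1/86)*(-10 + 327402) - 45434 = (1/470)*(1/86)*327392 - 45434 = 81848/10105 - 45434 = -459028722/10105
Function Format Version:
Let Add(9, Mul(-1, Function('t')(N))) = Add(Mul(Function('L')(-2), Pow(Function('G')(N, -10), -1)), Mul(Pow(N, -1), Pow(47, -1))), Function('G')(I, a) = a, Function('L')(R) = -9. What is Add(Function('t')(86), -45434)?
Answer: Rational(-459028722, 10105) ≈ -45426.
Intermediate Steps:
Function('t')(N) = Add(Rational(81, 10), Mul(Rational(-1, 47), Pow(N, -1))) (Function('t')(N) = Add(9, Mul(-1, Add(Mul(-9, Pow(-10, -1)), Mul(Pow(N, -1), Pow(47, -1))))) = Add(9, Mul(-1, Add(Mul(-9, Rational(-1, 10)), Mul(Pow(N, -1), Rational(1, 47))))) = Add(9, Mul(-1, Add(Rational(9, 10), Mul(Rational(1, 47), Pow(N, -1))))) = Add(9, Add(Rational(-9, 10), Mul(Rational(-1, 47), Pow(N, -1)))) = Add(Rational(81, 10), Mul(Rational(-1, 47), Pow(N, -1))))
Add(Function('t')(86), -45434) = Add(Mul(Rational(1, 470), Pow(86, -1), Add(-10, Mul(3807, 86))), -45434) = Add(Mul(Rational(1, 470), Rational(1, 86), Add(-10, 327402)), -45434) = Add(Mul(Rational(1, 470), Rational(1, 86), 327392), -45434) = Add(Rational(81848, 10105), -45434) = Rational(-459028722, 10105)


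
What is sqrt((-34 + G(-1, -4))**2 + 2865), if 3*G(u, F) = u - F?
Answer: sqrt(3954) ≈ 62.881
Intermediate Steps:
G(u, F) = -F/3 + u/3 (G(u, F) = (u - F)/3 = -F/3 + u/3)
sqrt((-34 + G(-1, -4))**2 + 2865) = sqrt((-34 + (-1/3*(-4) + (1/3)*(-1)))**2 + 2865) = sqrt((-34 + (4/3 - 1/3))**2 + 2865) = sqrt((-34 + 1)**2 + 2865) = sqrt((-33)**2 + 2865) = sqrt(1089 + 2865) = sqrt(3954)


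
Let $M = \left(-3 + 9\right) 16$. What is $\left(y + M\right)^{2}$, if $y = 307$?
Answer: $162409$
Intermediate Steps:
$M = 96$ ($M = 6 \cdot 16 = 96$)
$\left(y + M\right)^{2} = \left(307 + 96\right)^{2} = 403^{2} = 162409$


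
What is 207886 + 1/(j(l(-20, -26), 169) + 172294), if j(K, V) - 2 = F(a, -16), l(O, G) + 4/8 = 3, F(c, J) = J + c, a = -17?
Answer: 35811066019/172263 ≈ 2.0789e+5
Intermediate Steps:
l(O, G) = 5/2 (l(O, G) = -½ + 3 = 5/2)
j(K, V) = -31 (j(K, V) = 2 + (-16 - 17) = 2 - 33 = -31)
207886 + 1/(j(l(-20, -26), 169) + 172294) = 207886 + 1/(-31 + 172294) = 207886 + 1/172263 = 35811066019/172263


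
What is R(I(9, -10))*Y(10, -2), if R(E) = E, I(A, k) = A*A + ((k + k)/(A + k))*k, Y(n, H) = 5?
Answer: -595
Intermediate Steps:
I(A, k) = A**2 + 2*k**2/(A + k) (I(A, k) = A**2 + ((2*k)/(A + k))*k = A**2 + (2*k/(A + k))*k = A**2 + 2*k**2/(A + k))
R(I(9, -10))*Y(10, -2) = ((9**3 + 2*(-10)**2 - 10*9**2)/(9 - 10))*5 = ((729 + 2*100 - 10*81)/(-1))*5 = -(729 + 200 - 810)*5 = -1*119*5 = -119*5 = -595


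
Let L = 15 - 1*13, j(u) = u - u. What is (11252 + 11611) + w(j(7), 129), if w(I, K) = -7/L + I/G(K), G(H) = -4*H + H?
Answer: 45719/2 ≈ 22860.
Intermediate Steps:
j(u) = 0
G(H) = -3*H
L = 2 (L = 15 - 13 = 2)
w(I, K) = -7/2 - I/(3*K) (w(I, K) = -7/2 + I/((-3*K)) = -7*1/2 + I*(-1/(3*K)) = -7/2 - I/(3*K))
(11252 + 11611) + w(j(7), 129) = (11252 + 11611) + (-7/2 - 1/3*0/129) = 22863 + (-7/2 - 1/3*0*1/129) = 22863 + (-7/2 + 0) = 22863 - 7/2 = 45719/2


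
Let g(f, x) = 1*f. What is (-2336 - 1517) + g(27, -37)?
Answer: -3826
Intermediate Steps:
g(f, x) = f
(-2336 - 1517) + g(27, -37) = (-2336 - 1517) + 27 = -3853 + 27 = -3826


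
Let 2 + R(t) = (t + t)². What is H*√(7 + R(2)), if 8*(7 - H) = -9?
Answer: 65*√21/8 ≈ 37.233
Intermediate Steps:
H = 65/8 (H = 7 - ⅛*(-9) = 7 + 9/8 = 65/8 ≈ 8.1250)
R(t) = -2 + 4*t² (R(t) = -2 + (t + t)² = -2 + (2*t)² = -2 + 4*t²)
H*√(7 + R(2)) = 65*√(7 + (-2 + 4*2²))/8 = 65*√(7 + (-2 + 4*4))/8 = 65*√(7 + (-2 + 16))/8 = 65*√(7 + 14)/8 = 65*√21/8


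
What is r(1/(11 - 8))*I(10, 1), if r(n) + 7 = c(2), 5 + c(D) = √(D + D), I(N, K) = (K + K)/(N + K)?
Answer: -20/11 ≈ -1.8182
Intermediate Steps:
I(N, K) = 2*K/(K + N) (I(N, K) = (2*K)/(K + N) = 2*K/(K + N))
c(D) = -5 + √2*√D (c(D) = -5 + √(D + D) = -5 + √(2*D) = -5 + √2*√D)
r(n) = -10 (r(n) = -7 + (-5 + √2*√2) = -7 + (-5 + 2) = -7 - 3 = -10)
r(1/(11 - 8))*I(10, 1) = -20/(1 + 10) = -20/11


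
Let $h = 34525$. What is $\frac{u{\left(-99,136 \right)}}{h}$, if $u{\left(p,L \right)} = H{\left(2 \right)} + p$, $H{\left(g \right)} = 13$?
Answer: $- \frac{86}{34525} \approx -0.0024909$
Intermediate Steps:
$u{\left(p,L \right)} = 13 + p$
$\frac{u{\left(-99,136 \right)}}{h} = \frac{13 - 99}{34525} = \left(-86\right) \frac{1}{34525} = - \frac{86}{34525}$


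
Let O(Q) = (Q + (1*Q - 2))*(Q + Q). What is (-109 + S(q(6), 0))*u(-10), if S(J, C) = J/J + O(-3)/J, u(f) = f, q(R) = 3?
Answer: 920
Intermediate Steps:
O(Q) = 2*Q*(-2 + 2*Q) (O(Q) = (Q + (Q - 2))*(2*Q) = (Q + (-2 + Q))*(2*Q) = (-2 + 2*Q)*(2*Q) = 2*Q*(-2 + 2*Q))
S(J, C) = 1 + 48/J (S(J, C) = J/J + (4*(-3)*(-1 - 3))/J = 1 + (4*(-3)*(-4))/J = 1 + 48/J)
(-109 + S(q(6), 0))*u(-10) = (-109 + (48 + 3)/3)*(-10) = (-109 + (1/3)*51)*(-10) = (-109 + 17)*(-10) = -92*(-10) = 920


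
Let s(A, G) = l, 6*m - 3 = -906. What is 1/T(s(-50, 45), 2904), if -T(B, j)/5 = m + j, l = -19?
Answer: -2/27535 ≈ -7.2635e-5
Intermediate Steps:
m = -301/2 (m = ½ + (⅙)*(-906) = ½ - 151 = -301/2 ≈ -150.50)
s(A, G) = -19
T(B, j) = 1505/2 - 5*j (T(B, j) = -5*(-301/2 + j) = 1505/2 - 5*j)
1/T(s(-50, 45), 2904) = 1/(1505/2 - 5*2904) = 1/(1505/2 - 14520) = 1/(-27535/2) = -2/27535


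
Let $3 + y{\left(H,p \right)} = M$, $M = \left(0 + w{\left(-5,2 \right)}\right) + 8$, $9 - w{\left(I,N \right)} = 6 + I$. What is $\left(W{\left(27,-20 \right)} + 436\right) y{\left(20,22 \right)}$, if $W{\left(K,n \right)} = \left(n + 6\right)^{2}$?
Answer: $8216$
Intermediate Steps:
$w{\left(I,N \right)} = 3 - I$ ($w{\left(I,N \right)} = 9 - \left(6 + I\right) = 3 - I$)
$M = 16$ ($M = \left(0 + \left(3 - -5\right)\right) + 8 = \left(0 + \left(3 + 5\right)\right) + 8 = \left(0 + 8\right) + 8 = 8 + 8 = 16$)
$y{\left(H,p \right)} = 13$ ($y{\left(H,p \right)} = -3 + 16 = 13$)
$W{\left(K,n \right)} = \left(6 + n\right)^{2}$
$\left(W{\left(27,-20 \right)} + 436\right) y{\left(20,22 \right)} = \left(\left(6 - 20\right)^{2} + 436\right) 13 = \left(\left(-14\right)^{2} + 436\right) 13 = \left(196 + 436\right) 13 = 632 \cdot 13 = 8216$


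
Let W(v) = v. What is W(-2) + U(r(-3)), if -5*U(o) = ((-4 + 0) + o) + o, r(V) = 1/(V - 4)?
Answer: -8/7 ≈ -1.1429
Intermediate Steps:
r(V) = 1/(-4 + V)
U(o) = ⅘ - 2*o/5 (U(o) = -(((-4 + 0) + o) + o)/5 = -((-4 + o) + o)/5 = -(-4 + 2*o)/5 = ⅘ - 2*o/5)
W(-2) + U(r(-3)) = -2 + (⅘ - 2/(5*(-4 - 3))) = -2 + (⅘ - ⅖/(-7)) = -2 + (⅘ - ⅖*(-⅐)) = -2 + (⅘ + 2/35) = -2 + 6/7 = -8/7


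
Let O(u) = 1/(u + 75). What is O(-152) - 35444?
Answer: -2729189/77 ≈ -35444.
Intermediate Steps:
O(u) = 1/(75 + u)
O(-152) - 35444 = 1/(75 - 152) - 35444 = 1/(-77) - 35444 = -1/77 - 35444 = -2729189/77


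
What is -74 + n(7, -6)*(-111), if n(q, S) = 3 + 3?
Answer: -740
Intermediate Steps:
n(q, S) = 6
-74 + n(7, -6)*(-111) = -74 + 6*(-111) = -74 - 666 = -740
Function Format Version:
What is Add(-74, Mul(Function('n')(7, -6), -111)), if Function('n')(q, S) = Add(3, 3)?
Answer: -740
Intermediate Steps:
Function('n')(q, S) = 6
Add(-74, Mul(Function('n')(7, -6), -111)) = Add(-74, Mul(6, -111)) = Add(-74, -666) = -740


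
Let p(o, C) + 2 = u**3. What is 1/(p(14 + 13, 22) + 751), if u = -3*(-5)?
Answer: 1/4124 ≈ 0.00024248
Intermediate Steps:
u = 15
p(o, C) = 3373 (p(o, C) = -2 + 15**3 = -2 + 3375 = 3373)
1/(p(14 + 13, 22) + 751) = 1/(3373 + 751) = 1/4124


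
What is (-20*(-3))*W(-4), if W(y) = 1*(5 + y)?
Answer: 60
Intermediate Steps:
W(y) = 5 + y
(-20*(-3))*W(-4) = (-20*(-3))*(5 - 4) = 60*1 = 60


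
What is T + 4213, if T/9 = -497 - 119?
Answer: -1331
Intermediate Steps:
T = -5544 (T = 9*(-497 - 119) = 9*(-616) = -5544)
T + 4213 = -5544 + 4213 = -1331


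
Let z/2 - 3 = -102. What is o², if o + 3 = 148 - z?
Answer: 117649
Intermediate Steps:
z = -198 (z = 6 + 2*(-102) = 6 - 204 = -198)
o = 343 (o = -3 + (148 - 1*(-198)) = -3 + (148 + 198) = -3 + 346 = 343)
o² = 343² = 117649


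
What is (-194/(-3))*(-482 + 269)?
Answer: -13774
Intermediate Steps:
(-194/(-3))*(-482 + 269) = -194*(-⅓)*(-213) = (194/3)*(-213) = -13774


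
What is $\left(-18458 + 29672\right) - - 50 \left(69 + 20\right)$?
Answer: $15664$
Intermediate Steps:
$\left(-18458 + 29672\right) - - 50 \left(69 + 20\right) = 11214 - \left(-50\right) 89 = 11214 - -4450 = 11214 + 4450 = 15664$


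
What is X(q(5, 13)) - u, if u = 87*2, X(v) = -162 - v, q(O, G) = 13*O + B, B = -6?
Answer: -395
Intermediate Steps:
q(O, G) = -6 + 13*O (q(O, G) = 13*O - 6 = -6 + 13*O)
u = 174
X(q(5, 13)) - u = (-162 - (-6 + 13*5)) - 1*174 = (-162 - (-6 + 65)) - 174 = (-162 - 1*59) - 174 = (-162 - 59) - 174 = -221 - 174 = -395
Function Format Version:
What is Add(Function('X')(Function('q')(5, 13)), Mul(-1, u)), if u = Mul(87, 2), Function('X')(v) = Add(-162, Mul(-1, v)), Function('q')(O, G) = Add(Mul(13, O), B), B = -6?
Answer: -395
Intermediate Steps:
Function('q')(O, G) = Add(-6, Mul(13, O)) (Function('q')(O, G) = Add(Mul(13, O), -6) = Add(-6, Mul(13, O)))
u = 174
Add(Function('X')(Function('q')(5, 13)), Mul(-1, u)) = Add(Add(-162, Mul(-1, Add(-6, Mul(13, 5)))), Mul(-1, 174)) = Add(Add(-162, Mul(-1, Add(-6, 65))), -174) = Add(Add(-162, Mul(-1, 59)), -174) = Add(Add(-162, -59), -174) = Add(-221, -174) = -395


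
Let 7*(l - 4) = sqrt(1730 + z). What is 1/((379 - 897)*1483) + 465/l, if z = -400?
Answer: -1666980993/9986522 + 155*sqrt(1330)/26 ≈ 50.489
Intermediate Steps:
l = 4 + sqrt(1330)/7 (l = 4 + sqrt(1730 - 400)/7 = 4 + sqrt(1330)/7 ≈ 9.2099)
1/((379 - 897)*1483) + 465/l = 1/((379 - 897)*1483) + 465/(4 + sqrt(1330)/7) = (1/1483)/(-518) + 465/(4 + sqrt(1330)/7) = -1/518*1/1483 + 465/(4 + sqrt(1330)/7) = -1/768194 + 465/(4 + sqrt(1330)/7)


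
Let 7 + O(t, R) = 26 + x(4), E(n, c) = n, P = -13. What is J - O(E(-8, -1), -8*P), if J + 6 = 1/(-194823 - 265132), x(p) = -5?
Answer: -9199101/459955 ≈ -20.000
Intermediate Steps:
J = -2759731/459955 (J = -6 + 1/(-194823 - 265132) = -6 + 1/(-459955) = -6 - 1/459955 = -2759731/459955 ≈ -6.0000)
O(t, R) = 14 (O(t, R) = -7 + (26 - 5) = -7 + 21 = 14)
J - O(E(-8, -1), -8*P) = -2759731/459955 - 1*14 = -2759731/459955 - 14 = -9199101/459955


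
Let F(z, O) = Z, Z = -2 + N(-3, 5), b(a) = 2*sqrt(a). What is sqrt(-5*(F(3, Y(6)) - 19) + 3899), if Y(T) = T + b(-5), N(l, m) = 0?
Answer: 2*sqrt(1001) ≈ 63.277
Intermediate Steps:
Y(T) = T + 2*I*sqrt(5) (Y(T) = T + 2*sqrt(-5) = T + 2*(I*sqrt(5)) = T + 2*I*sqrt(5))
Z = -2 (Z = -2 + 0 = -2)
F(z, O) = -2
sqrt(-5*(F(3, Y(6)) - 19) + 3899) = sqrt(-5*(-2 - 19) + 3899) = sqrt(-5*(-21) + 3899) = sqrt(105 + 3899) = sqrt(4004) = 2*sqrt(1001)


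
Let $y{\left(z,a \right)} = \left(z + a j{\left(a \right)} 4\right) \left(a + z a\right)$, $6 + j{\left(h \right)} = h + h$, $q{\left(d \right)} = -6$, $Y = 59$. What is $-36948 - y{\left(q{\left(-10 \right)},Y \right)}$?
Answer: $7758722$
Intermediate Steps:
$j{\left(h \right)} = -6 + 2 h$ ($j{\left(h \right)} = -6 + \left(h + h\right) = -6 + 2 h$)
$y{\left(z,a \right)} = \left(a + a z\right) \left(z + 4 a \left(-6 + 2 a\right)\right)$ ($y{\left(z,a \right)} = \left(z + a \left(-6 + 2 a\right) 4\right) \left(a + z a\right) = \left(z + 4 a \left(-6 + 2 a\right)\right) \left(a + a z\right) = \left(a + a z\right) \left(z + 4 a \left(-6 + 2 a\right)\right)$)
$-36948 - y{\left(q{\left(-10 \right)},Y \right)} = -36948 - 59 \left(-6 + \left(-6\right)^{2} + 8 \cdot 59 \left(-3 + 59\right) + 8 \cdot 59 \left(-6\right) \left(-3 + 59\right)\right) = -36948 - 59 \left(-6 + 36 + 8 \cdot 59 \cdot 56 + 8 \cdot 59 \left(-6\right) 56\right) = -36948 - 59 \left(-6 + 36 + 26432 - 158592\right) = -36948 - 59 \left(-132130\right) = -36948 - -7795670 = -36948 + 7795670 = 7758722$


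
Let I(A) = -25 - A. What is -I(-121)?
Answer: -96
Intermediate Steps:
-I(-121) = -(-25 - 1*(-121)) = -(-25 + 121) = -1*96 = -96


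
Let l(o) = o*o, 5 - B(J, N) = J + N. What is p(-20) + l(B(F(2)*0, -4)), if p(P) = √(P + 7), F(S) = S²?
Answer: 81 + I*√13 ≈ 81.0 + 3.6056*I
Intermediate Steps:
B(J, N) = 5 - J - N (B(J, N) = 5 - (J + N) = 5 + (-J - N) = 5 - J - N)
l(o) = o²
p(P) = √(7 + P)
p(-20) + l(B(F(2)*0, -4)) = √(7 - 20) + (5 - 2²*0 - 1*(-4))² = √(-13) + (5 - 4*0 + 4)² = I*√13 + (5 - 1*0 + 4)² = I*√13 + (5 + 0 + 4)² = I*√13 + 9² = I*√13 + 81 = 81 + I*√13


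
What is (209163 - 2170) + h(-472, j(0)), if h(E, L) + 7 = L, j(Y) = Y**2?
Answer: 206986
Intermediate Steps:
h(E, L) = -7 + L
(209163 - 2170) + h(-472, j(0)) = (209163 - 2170) + (-7 + 0**2) = 206993 + (-7 + 0) = 206993 - 7 = 206986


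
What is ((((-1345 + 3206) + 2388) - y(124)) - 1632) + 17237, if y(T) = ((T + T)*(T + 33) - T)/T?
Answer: 19541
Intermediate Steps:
y(T) = (-T + 2*T*(33 + T))/T (y(T) = ((2*T)*(33 + T) - T)/T = (2*T*(33 + T) - T)/T = (-T + 2*T*(33 + T))/T)
((((-1345 + 3206) + 2388) - y(124)) - 1632) + 17237 = ((((-1345 + 3206) + 2388) - (65 + 2*124)) - 1632) + 17237 = (((1861 + 2388) - (65 + 248)) - 1632) + 17237 = ((4249 - 1*313) - 1632) + 17237 = ((4249 - 313) - 1632) + 17237 = (3936 - 1632) + 17237 = 2304 + 17237 = 19541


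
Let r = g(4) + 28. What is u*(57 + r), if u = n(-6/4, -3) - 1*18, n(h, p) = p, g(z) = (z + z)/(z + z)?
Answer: -1806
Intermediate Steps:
g(z) = 1 (g(z) = (2*z)/((2*z)) = (2*z)*(1/(2*z)) = 1)
u = -21 (u = -3 - 1*18 = -3 - 18 = -21)
r = 29 (r = 1 + 28 = 29)
u*(57 + r) = -21*(57 + 29) = -21*86 = -1806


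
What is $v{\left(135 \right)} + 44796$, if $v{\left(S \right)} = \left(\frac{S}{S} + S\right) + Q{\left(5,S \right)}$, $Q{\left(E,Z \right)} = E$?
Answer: $44937$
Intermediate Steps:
$v{\left(S \right)} = 6 + S$ ($v{\left(S \right)} = \left(\frac{S}{S} + S\right) + 5 = \left(1 + S\right) + 5 = 6 + S$)
$v{\left(135 \right)} + 44796 = \left(6 + 135\right) + 44796 = 141 + 44796 = 44937$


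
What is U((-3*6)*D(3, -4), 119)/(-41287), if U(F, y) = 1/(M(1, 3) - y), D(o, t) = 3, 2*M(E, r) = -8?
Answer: 1/5078301 ≈ 1.9692e-7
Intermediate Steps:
M(E, r) = -4 (M(E, r) = (½)*(-8) = -4)
U(F, y) = 1/(-4 - y)
U((-3*6)*D(3, -4), 119)/(-41287) = -1/(4 + 119)/(-41287) = -1/123*(-1/41287) = 1/5078301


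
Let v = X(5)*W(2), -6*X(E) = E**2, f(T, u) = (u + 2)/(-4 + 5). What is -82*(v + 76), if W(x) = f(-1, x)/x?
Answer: -16646/3 ≈ -5548.7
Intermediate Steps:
f(T, u) = 2 + u (f(T, u) = (2 + u)/1 = (2 + u)*1 = 2 + u)
W(x) = (2 + x)/x
X(E) = -E**2/6
v = -25/3 (v = (-1/6*5**2)*((2 + 2)/2) = (-1/6*25)*((1/2)*4) = -25/6*2 = -25/3 ≈ -8.3333)
-82*(v + 76) = -82*(-25/3 + 76) = -82*203/3 = -16646/3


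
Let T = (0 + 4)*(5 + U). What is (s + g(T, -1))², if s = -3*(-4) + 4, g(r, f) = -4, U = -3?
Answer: 144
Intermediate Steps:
T = 8 (T = (0 + 4)*(5 - 3) = 4*2 = 8)
s = 16 (s = 12 + 4 = 16)
(s + g(T, -1))² = (16 - 4)² = 12² = 144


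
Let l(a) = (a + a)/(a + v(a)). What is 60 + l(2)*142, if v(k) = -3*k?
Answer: -82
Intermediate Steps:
l(a) = -1 (l(a) = (a + a)/(a - 3*a) = (2*a)/((-2*a)) = (2*a)*(-1/(2*a)) = -1)
60 + l(2)*142 = 60 - 1*142 = 60 - 142 = -82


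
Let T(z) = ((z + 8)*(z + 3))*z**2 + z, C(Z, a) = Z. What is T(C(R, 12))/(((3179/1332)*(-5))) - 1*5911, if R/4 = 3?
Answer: -151513729/15895 ≈ -9532.2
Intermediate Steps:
R = 12 (R = 4*3 = 12)
T(z) = z + z**2*(3 + z)*(8 + z) (T(z) = ((8 + z)*(3 + z))*z**2 + z = ((3 + z)*(8 + z))*z**2 + z = z**2*(3 + z)*(8 + z) + z = z + z**2*(3 + z)*(8 + z))
T(C(R, 12))/(((3179/1332)*(-5))) - 1*5911 = (12*(1 + 12**3 + 11*12**2 + 24*12))/(((3179/1332)*(-5))) - 1*5911 = (12*(1 + 1728 + 11*144 + 288))/(((3179*(1/1332))*(-5))) - 5911 = (12*(1 + 1728 + 1584 + 288))/(((3179/1332)*(-5))) - 5911 = (12*3601)/(-15895/1332) - 5911 = 43212*(-1332/15895) - 5911 = -57558384/15895 - 5911 = -151513729/15895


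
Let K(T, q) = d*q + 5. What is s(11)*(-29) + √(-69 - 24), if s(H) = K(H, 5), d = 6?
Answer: -1015 + I*√93 ≈ -1015.0 + 9.6436*I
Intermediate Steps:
K(T, q) = 5 + 6*q (K(T, q) = 6*q + 5 = 5 + 6*q)
s(H) = 35 (s(H) = 5 + 6*5 = 5 + 30 = 35)
s(11)*(-29) + √(-69 - 24) = 35*(-29) + √(-69 - 24) = -1015 + √(-93) = -1015 + I*√93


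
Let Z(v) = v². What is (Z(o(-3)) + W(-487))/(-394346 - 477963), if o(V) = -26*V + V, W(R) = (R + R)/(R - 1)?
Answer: -1372987/212843396 ≈ -0.0064507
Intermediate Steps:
W(R) = 2*R/(-1 + R) (W(R) = (2*R)/(-1 + R) = 2*R/(-1 + R))
o(V) = -25*V
(Z(o(-3)) + W(-487))/(-394346 - 477963) = ((-25*(-3))² + 2*(-487)/(-1 - 487))/(-394346 - 477963) = (75² + 2*(-487)/(-488))/(-872309) = (5625 + 2*(-487)*(-1/488))*(-1/872309) = (5625 + 487/244)*(-1/872309) = (1372987/244)*(-1/872309) = -1372987/212843396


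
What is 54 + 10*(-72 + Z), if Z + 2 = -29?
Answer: -976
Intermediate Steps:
Z = -31 (Z = -2 - 29 = -31)
54 + 10*(-72 + Z) = 54 + 10*(-72 - 31) = 54 + 10*(-103) = 54 - 1030 = -976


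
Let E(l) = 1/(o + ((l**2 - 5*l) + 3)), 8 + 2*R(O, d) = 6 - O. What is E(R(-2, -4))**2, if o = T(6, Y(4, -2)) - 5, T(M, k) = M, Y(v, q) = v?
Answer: 1/16 ≈ 0.062500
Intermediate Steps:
o = 1 (o = 6 - 5 = 1)
R(O, d) = -1 - O/2 (R(O, d) = -4 + (6 - O)/2 = -4 + (3 - O/2) = -1 - O/2)
E(l) = 1/(4 + l**2 - 5*l) (E(l) = 1/(1 + ((l**2 - 5*l) + 3)) = 1/(1 + (3 + l**2 - 5*l)) = 1/(4 + l**2 - 5*l))
E(R(-2, -4))**2 = (1/(4 + (-1 - 1/2*(-2))**2 - 5*(-1 - 1/2*(-2))))**2 = (1/(4 + (-1 + 1)**2 - 5*(-1 + 1)))**2 = (1/(4 + 0**2 - 5*0))**2 = (1/(4 + 0 + 0))**2 = (1/4)**2 = 1/16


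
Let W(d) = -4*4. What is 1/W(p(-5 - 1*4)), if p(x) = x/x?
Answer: -1/16 ≈ -0.062500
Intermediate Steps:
p(x) = 1
W(d) = -16
1/W(p(-5 - 1*4)) = 1/(-16) = -1/16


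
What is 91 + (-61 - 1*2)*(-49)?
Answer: 3178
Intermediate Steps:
91 + (-61 - 1*2)*(-49) = 91 + (-61 - 2)*(-49) = 91 - 63*(-49) = 91 + 3087 = 3178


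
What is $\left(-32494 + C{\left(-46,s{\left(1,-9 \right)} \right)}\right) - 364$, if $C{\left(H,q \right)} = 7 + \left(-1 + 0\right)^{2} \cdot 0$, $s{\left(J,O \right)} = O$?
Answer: $-32851$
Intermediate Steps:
$C{\left(H,q \right)} = 7$ ($C{\left(H,q \right)} = 7 + \left(-1\right)^{2} \cdot 0 = 7 + 1 \cdot 0 = 7 + 0 = 7$)
$\left(-32494 + C{\left(-46,s{\left(1,-9 \right)} \right)}\right) - 364 = \left(-32494 + 7\right) - 364 = -32487 - 364 = -32851$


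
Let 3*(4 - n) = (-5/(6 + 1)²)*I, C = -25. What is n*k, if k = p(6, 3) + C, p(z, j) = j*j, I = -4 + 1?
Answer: -3056/49 ≈ -62.367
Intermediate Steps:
I = -3
p(z, j) = j²
n = 191/49 (n = 4 - -5/(6 + 1)²*(-3)/3 = 4 - -5/7²*(-3)/3 = 4 - -5/49*(-3)/3 = 4 - (1/49)*(-5)*(-3)/3 = 4 - (-5)*(-3)/147 = 4 - ⅓*15/49 = 4 - 5/49 = 191/49 ≈ 3.8980)
k = -16 (k = 3² - 25 = 9 - 25 = -16)
n*k = (191/49)*(-16) = -3056/49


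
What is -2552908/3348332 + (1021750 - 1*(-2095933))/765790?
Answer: 2121011584359/641029790570 ≈ 3.3088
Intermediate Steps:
-2552908/3348332 + (1021750 - 1*(-2095933))/765790 = -2552908*1/3348332 + (1021750 + 2095933)*(1/765790) = -638227/837083 + 3117683*(1/765790) = -638227/837083 + 3117683/765790 = 2121011584359/641029790570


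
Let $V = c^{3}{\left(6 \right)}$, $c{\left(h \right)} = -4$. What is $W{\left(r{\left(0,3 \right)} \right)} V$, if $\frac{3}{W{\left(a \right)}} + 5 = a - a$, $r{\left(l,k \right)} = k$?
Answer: $\frac{192}{5} \approx 38.4$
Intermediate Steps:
$W{\left(a \right)} = - \frac{3}{5}$ ($W{\left(a \right)} = \frac{3}{-5 + \left(a - a\right)} = \frac{3}{-5 + 0} = \frac{3}{-5} = 3 \left(- \frac{1}{5}\right) = - \frac{3}{5}$)
$V = -64$ ($V = \left(-4\right)^{3} = -64$)
$W{\left(r{\left(0,3 \right)} \right)} V = \left(- \frac{3}{5}\right) \left(-64\right) = \frac{192}{5}$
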